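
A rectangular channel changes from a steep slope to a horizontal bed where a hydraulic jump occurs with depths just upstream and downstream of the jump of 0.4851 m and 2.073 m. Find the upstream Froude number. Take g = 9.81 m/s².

For a rectangular channel the momentum equation gives q² = ½·g·y₁·y₂·(y₁ + y₂) = ½×9.81×0.4851×2.073×2.558 = 12.62.
q = √12.62 = 3.552 m²/s.
V₁ = q/y₁ = 7.323 m/s; Fr₁ = V₁/√(g·y₁) = 3.357.

Fr₁ = 3.357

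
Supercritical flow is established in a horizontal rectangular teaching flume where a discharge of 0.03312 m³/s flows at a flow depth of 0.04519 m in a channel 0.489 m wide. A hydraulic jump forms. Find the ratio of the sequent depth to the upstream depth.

y₂/y₁ = 2.722

q = Q/b = 0.03312/0.489 = 0.06773 m²/s; V₁ = q/y₁ = 1.499 m/s. Fr₁ = V₁/√(g·y₁) = 2.251.
Conjugate-depth relation: y₂/y₁ = ½[√(1 + 8Fr₁²) − 1] = ½[√41.537 − 1] = 2.722.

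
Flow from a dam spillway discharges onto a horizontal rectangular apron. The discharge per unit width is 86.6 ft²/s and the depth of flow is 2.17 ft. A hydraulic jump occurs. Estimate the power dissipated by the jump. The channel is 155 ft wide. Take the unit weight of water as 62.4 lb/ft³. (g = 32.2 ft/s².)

V₁ = q/y₁ = 86.6/2.17 = 39.9 ft/s. Fr₁ = V₁/√(g·y₁) = 39.9/√(32.2×2.17) = 4.77.
Conjugate-depth relation: y₂/y₁ = ½[√(1 + 8Fr₁²) − 1] = ½[√183.3 − 1] = 6.27.
y₂ = 6.27 × 2.17 = 13.6 ft.
Head loss: ΔE = (y₂ − y₁)³/(4y₁y₂) = (13.6 − 2.17)³/(4×2.17×13.6) = 1496/118 = 12.7 ft.
Q = q·b = 86.6 × 155 = 13423 cfs. P = γ·Q·ΔE/550 = 62.4 × 13423 × 12.7 / 550 = 19287 hp.

P = 19287 hp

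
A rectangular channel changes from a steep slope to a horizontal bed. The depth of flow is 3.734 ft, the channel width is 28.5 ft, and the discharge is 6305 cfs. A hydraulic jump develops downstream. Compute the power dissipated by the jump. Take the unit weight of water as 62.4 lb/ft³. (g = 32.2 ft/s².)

P = 21782 hp

q = Q/b = 6305/28.5 = 221.2 ft²/s; V₁ = q/y₁ = 59.25 ft/s. Fr₁ = V₁/√(g·y₁) = 5.403.
Sequent-depth ratio: y₂/y₁ = ½[√(1 + 8Fr₁²) − 1] = ½[√234.56 − 1] = 7.158.
y₂ = 7.158 × 3.734 = 26.73 ft.
Head loss: ΔE = (y₂ − y₁)³/(4y₁y₂) = (26.73 − 3.734)³/(4×3.734×26.73) = 12155/399.2 = 30.45 ft.
P = γ·Q·ΔE/550 = 62.4 × 6305 × 30.45 / 550 = 21782 hp.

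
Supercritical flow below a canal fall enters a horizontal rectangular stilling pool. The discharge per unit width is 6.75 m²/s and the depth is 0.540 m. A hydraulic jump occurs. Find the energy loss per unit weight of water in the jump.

ΔE = 4.46 m

V₁ = q/y₁ = 6.75/0.540 = 12.5 m/s. Fr₁ = V₁/√(g·y₁) = 12.5/√(9.81×0.540) = 5.43.
By Bélanger, y₂/y₁ = ½[√(1 + 8Fr₁²) − 1] = ½[√237.0 − 1] = 7.20.
y₂ = 7.20 × 0.540 = 3.89 m.
Head loss: ΔE = (y₂ − y₁)³/(4y₁y₂) = (3.89 − 0.540)³/(4×0.540×3.89) = 37.5/8.39 = 4.46 m.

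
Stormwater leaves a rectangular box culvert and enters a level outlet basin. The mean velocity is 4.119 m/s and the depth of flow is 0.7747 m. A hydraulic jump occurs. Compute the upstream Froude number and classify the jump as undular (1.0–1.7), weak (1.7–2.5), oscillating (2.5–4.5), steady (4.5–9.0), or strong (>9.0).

Fr₁ = 1.494; undular jump

Fr₁ = V₁/√(g·y₁) = 4.119/√(9.81×0.7747) = 1.494.
Fr₁ = 1.494 lies in the undular range.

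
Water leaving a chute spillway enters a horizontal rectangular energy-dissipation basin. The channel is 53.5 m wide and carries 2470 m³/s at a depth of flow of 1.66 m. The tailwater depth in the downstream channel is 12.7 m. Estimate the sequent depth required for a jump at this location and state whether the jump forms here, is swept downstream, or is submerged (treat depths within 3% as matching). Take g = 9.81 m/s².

q = Q/b = 2470/53.5 = 46.2 m²/s; V₁ = q/y₁ = 27.8 m/s. Fr₁ = V₁/√(g·y₁) = 6.89.
By Bélanger, y₂/y₁ = ½[√(1 + 8Fr₁²) − 1] = ½[√381.0 − 1] = 9.26.
y₂ = 9.26 × 1.66 = 15.4 m.
Tailwater y_tw = 12.7 m: y_tw < y₂, so the jump is swept downstream.

y₂ = 15.4 m; the jump is swept downstream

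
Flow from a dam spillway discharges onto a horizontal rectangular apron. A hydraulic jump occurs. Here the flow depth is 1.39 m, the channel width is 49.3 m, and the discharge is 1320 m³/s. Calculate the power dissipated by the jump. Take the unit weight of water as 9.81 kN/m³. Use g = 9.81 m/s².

q = Q/b = 1320/49.3 = 26.8 m²/s; V₁ = q/y₁ = 19.3 m/s. Fr₁ = V₁/√(g·y₁) = 5.22.
Conjugate-depth relation: y₂/y₁ = ½[√(1 + 8Fr₁²) − 1] = ½[√218.7 − 1] = 6.89.
y₂ = 6.89 × 1.39 = 9.58 m.
V₂ = q/y₂ = 26.8/9.58 = 2.79 m/s. E₁ = y₁ + V₁²/2g = 20.3 m; E₂ = y₂ + V₂²/2g = 9.98 m. ΔE = E₁ − E₂ = 10.3 m.
P = γ·Q·ΔE = 9.81 × 1320 × 10.3 = 133647 kW.

P = 133647 kW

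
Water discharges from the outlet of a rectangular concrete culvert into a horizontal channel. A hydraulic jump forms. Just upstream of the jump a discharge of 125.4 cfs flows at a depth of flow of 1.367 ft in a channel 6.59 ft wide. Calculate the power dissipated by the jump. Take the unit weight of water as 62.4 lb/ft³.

P = 6.659 hp

q = Q/b = 125.4/6.59 = 19.03 ft²/s; V₁ = q/y₁ = 13.92 ft/s. Fr₁ = V₁/√(g·y₁) = 2.098.
By Bélanger, y₂/y₁ = ½[√(1 + 8Fr₁²) − 1] = ½[√36.217 − 1] = 2.509.
y₂ = 2.509 × 1.367 = 3.430 ft.
Head loss: ΔE = (y₂ − y₁)³/(4y₁y₂) = (3.430 − 1.367)³/(4×1.367×3.430) = 8.778/18.75 = 0.4681 ft.
P = γ·Q·ΔE/550 = 62.4 × 125.4 × 0.4681 / 550 = 6.659 hp.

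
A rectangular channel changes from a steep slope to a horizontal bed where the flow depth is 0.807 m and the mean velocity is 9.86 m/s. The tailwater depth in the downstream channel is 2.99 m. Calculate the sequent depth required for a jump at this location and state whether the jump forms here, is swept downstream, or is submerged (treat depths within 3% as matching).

y₂ = 3.62 m; the jump is swept downstream

Fr₁ = V₁/√(g·y₁) = 9.86/√(9.81×0.807) = 3.50.
By Bélanger, y₂/y₁ = ½[√(1 + 8Fr₁²) − 1] = ½[√99.24 − 1] = 4.48.
y₂ = 4.48 × 0.807 = 3.62 m.
Tailwater y_tw = 2.99 m: y_tw < y₂, so the jump is swept downstream.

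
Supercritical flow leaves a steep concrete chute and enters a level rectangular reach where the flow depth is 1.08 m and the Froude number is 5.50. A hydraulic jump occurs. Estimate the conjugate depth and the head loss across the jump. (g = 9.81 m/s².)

Fr₁ = 5.50 (given).
By Bélanger, y₂/y₁ = ½[√(1 + 8Fr₁²) − 1] = ½[√243.0 − 1] = 7.29.
y₂ = 7.29 × 1.08 = 7.88 m.
V₁ = Fr₁·√(g·y₁) = 5.50×√(9.81×1.08) = 17.9 m/s; q = V₁·y₁ = 19.3 m²/s. V₂ = q/y₂ = 19.3/7.88 = 2.45 m/s. E₁ = y₁ + V₁²/2g = 17.4 m; E₂ = y₂ + V₂²/2g = 8.18 m. ΔE = E₁ − E₂ = 9.23 m.

y₂ = 7.88 m; ΔE = 9.23 m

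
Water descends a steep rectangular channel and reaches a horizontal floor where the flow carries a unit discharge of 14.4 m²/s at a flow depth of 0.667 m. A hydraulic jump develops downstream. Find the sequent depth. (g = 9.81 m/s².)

y₂ = 7.63 m

V₁ = q/y₁ = 14.4/0.667 = 21.6 m/s. Fr₁ = V₁/√(g·y₁) = 21.6/√(9.81×0.667) = 8.44.
Sequent-depth ratio: y₂/y₁ = ½[√(1 + 8Fr₁²) − 1] = ½[√570.9 − 1] = 11.4.
y₂ = 11.4 × 0.667 = 7.63 m.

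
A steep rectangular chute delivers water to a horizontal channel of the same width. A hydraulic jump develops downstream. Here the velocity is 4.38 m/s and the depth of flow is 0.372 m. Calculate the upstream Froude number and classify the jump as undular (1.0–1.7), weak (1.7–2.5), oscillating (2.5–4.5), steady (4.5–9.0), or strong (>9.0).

Fr₁ = V₁/√(g·y₁) = 4.38/√(9.81×0.372) = 2.29.
Fr₁ = 2.29 lies in the weak range.

Fr₁ = 2.29; weak jump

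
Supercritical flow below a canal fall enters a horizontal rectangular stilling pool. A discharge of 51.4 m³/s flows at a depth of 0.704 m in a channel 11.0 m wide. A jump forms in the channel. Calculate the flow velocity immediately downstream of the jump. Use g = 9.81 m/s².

V₂ = 2.14 m/s

q = Q/b = 51.4/11.0 = 4.67 m²/s; V₁ = q/y₁ = 6.64 m/s. Fr₁ = V₁/√(g·y₁) = 2.53.
Conjugate-depth relation: y₂/y₁ = ½[√(1 + 8Fr₁²) − 1] = ½[√52.03 − 1] = 3.11.
y₂ = 3.11 × 0.704 = 2.19 m.
V₂ = q/y₂ = 4.67/2.19 = 2.14 m/s.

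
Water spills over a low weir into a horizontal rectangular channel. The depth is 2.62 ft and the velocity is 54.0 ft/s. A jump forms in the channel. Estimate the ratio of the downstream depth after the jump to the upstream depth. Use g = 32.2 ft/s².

y₂/y₁ = 7.83

Fr₁ = V₁/√(g·y₁) = 54.0/√(32.2×2.62) = 5.88.
Sequent-depth ratio: y₂/y₁ = ½[√(1 + 8Fr₁²) − 1] = ½[√277.5 − 1] = 7.83.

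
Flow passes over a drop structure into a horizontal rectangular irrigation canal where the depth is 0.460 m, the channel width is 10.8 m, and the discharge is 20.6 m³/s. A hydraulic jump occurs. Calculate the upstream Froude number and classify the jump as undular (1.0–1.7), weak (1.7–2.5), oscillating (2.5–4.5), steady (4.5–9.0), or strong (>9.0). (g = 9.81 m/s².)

Fr₁ = 1.95; weak jump

q = Q/b = 20.6/10.8 = 1.91 m²/s; V₁ = q/y₁ = 4.15 m/s. Fr₁ = V₁/√(g·y₁) = 1.95.
Fr₁ = 1.95 lies in the weak range.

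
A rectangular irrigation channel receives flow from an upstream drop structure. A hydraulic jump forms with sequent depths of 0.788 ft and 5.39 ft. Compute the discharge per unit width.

q = 20.6 ft²/s

For a rectangular channel the momentum equation gives q² = ½·g·y₁·y₂·(y₁ + y₂) = ½×32.2×0.788×5.39×6.18 = 422.
q = √422 = 20.6 ft²/s.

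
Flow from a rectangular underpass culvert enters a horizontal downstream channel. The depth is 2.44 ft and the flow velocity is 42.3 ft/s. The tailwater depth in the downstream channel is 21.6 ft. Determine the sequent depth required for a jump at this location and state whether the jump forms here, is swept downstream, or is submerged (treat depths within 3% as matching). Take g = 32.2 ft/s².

y₂ = 15.3 ft; the jump is submerged

Fr₁ = V₁/√(g·y₁) = 42.3/√(32.2×2.44) = 4.77.
Conjugate-depth relation: y₂/y₁ = ½[√(1 + 8Fr₁²) − 1] = ½[√183.2 − 1] = 6.27.
y₂ = 6.27 × 2.44 = 15.3 ft.
Tailwater y_tw = 21.6 ft: y_tw > y₂, so the jump is submerged.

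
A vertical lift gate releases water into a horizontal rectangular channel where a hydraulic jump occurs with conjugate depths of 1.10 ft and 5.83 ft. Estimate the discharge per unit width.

q = 26.7 ft²/s

For a rectangular channel the momentum equation gives q² = ½·g·y₁·y₂·(y₁ + y₂) = ½×32.2×1.10×5.83×6.93 = 716.
q = √716 = 26.7 ft²/s.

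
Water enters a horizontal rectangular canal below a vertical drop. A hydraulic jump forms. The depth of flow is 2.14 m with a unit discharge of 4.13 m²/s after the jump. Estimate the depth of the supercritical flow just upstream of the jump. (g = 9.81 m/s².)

y₁ = 0.594 m

V₂ = q/y₂ = 4.13/2.14 = 1.93 m/s; Fr₂ = V₂/√(g·y₂) = 0.421.
Applying the sequent-depth relation in reverse, y₁/y₂ = ½[√(1 + 8Fr₂²) − 1] = ½[√2.419 − 1] = 0.278.
y₁ = 0.278 × 2.14 = 0.594 m.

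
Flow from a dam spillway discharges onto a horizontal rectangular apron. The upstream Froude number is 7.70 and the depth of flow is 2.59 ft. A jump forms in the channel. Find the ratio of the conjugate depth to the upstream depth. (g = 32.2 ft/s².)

y₂/y₁ = 10.4

Fr₁ = 7.70 (given).
Conjugate-depth relation: y₂/y₁ = ½[√(1 + 8Fr₁²) − 1] = ½[√475.3 − 1] = 10.4.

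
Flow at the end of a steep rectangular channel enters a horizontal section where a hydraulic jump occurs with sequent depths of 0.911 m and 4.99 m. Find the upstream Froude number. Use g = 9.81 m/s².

For a rectangular channel the momentum equation gives q² = ½·g·y₁·y₂·(y₁ + y₂) = ½×9.81×0.911×4.99×5.90 = 132.
q = √132 = 11.5 m²/s.
V₁ = q/y₁ = 12.6 m/s; Fr₁ = V₁/√(g·y₁) = 4.21.

Fr₁ = 4.21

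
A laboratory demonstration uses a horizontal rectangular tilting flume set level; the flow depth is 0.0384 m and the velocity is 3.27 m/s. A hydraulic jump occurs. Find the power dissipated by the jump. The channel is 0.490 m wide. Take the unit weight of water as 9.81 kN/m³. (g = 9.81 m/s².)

Fr₁ = V₁/√(g·y₁) = 3.27/√(9.81×0.0384) = 5.33.
Bélanger equation: y₂/y₁ = ½[√(1 + 8Fr₁²) − 1] = ½[√228.1 − 1] = 7.05.
y₂ = 7.05 × 0.0384 = 0.271 m.
Head loss: ΔE = (y₂ − y₁)³/(4y₁y₂) = (0.271 − 0.0384)³/(4×0.0384×0.271) = 0.0125/0.0416 = 0.302 m.
q = V₁·y₁ = 3.27 × 0.0384 = 0.126 m²/s. Q = q·b = 0.126 × 0.490 = 0.0615 m³/s. P = γ·Q·ΔE = 9.81 × 0.0615 × 0.302 = 0.182 kW.

P = 0.182 kW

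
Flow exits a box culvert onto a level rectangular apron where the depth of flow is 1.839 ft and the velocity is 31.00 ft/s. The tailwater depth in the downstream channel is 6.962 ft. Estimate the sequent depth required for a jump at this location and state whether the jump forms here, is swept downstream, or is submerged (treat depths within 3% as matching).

y₂ = 9.598 ft; the jump is swept downstream

Fr₁ = V₁/√(g·y₁) = 31.00/√(32.2×1.839) = 4.028.
Sequent-depth ratio: y₂/y₁ = ½[√(1 + 8Fr₁²) − 1] = ½[√130.83 − 1] = 5.219.
y₂ = 5.219 × 1.839 = 9.598 ft.
Tailwater y_tw = 6.962 ft: y_tw < y₂, so the jump is swept downstream.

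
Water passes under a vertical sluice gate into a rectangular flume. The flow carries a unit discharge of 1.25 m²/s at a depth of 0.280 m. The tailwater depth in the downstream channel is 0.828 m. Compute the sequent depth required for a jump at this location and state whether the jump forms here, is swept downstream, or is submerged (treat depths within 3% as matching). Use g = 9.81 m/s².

y₂ = 0.936 m; the jump is swept downstream

V₁ = q/y₁ = 1.25/0.280 = 4.46 m/s. Fr₁ = V₁/√(g·y₁) = 4.46/√(9.81×0.280) = 2.69.
Sequent-depth ratio: y₂/y₁ = ½[√(1 + 8Fr₁²) − 1] = ½[√59.05 − 1] = 3.34.
y₂ = 3.34 × 0.280 = 0.936 m.
Tailwater y_tw = 0.828 m: y_tw < y₂, so the jump is swept downstream.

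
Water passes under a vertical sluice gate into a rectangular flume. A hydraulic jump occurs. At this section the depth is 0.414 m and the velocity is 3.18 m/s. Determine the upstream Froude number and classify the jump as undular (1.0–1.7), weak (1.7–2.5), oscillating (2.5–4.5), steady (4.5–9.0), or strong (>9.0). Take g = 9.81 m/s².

Fr₁ = 1.58; undular jump

Fr₁ = V₁/√(g·y₁) = 3.18/√(9.81×0.414) = 1.58.
Fr₁ = 1.58 lies in the undular range.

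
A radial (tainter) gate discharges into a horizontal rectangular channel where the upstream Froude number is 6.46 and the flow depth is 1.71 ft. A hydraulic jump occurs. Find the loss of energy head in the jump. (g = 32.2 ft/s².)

Fr₁ = 6.46 (given).
Sequent-depth ratio: y₂/y₁ = ½[√(1 + 8Fr₁²) − 1] = ½[√334.9 − 1] = 8.65.
y₂ = 8.65 × 1.71 = 14.8 ft.
V₁ = Fr₁·√(g·y₁) = 6.46×√(32.2×1.71) = 47.9 ft/s; q = V₁·y₁ = 82.0 ft²/s. V₂ = q/y₂ = 82.0/14.8 = 5.54 ft/s. E₁ = y₁ + V₁²/2g = 37.4 ft; E₂ = y₂ + V₂²/2g = 15.3 ft. ΔE = E₁ − E₂ = 22.1 ft.

ΔE = 22.1 ft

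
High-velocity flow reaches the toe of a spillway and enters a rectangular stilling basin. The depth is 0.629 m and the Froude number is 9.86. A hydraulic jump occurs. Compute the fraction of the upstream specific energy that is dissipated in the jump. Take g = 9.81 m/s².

ΔE/E₁ = 0.723 (72.3%)

Fr₁ = 9.86 (given).
Conjugate-depth relation: y₂/y₁ = ½[√(1 + 8Fr₁²) − 1] = ½[√778.8 − 1] = 13.5.
y₂ = 13.5 × 0.629 = 8.46 m.
E₁ = y₁(1 + Fr₁²/2) = 0.629×(1 + 9.86²/2) = 31.2 m. ΔE = (y₂ − y₁)³/(4y₁y₂) = 22.6 m. ΔE/E₁ = 22.6/31.2 = 0.723.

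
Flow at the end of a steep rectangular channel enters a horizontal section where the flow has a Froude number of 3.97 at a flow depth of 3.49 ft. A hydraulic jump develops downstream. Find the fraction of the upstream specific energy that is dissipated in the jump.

Fr₁ = 3.97 (given).
By Bélanger, y₂/y₁ = ½[√(1 + 8Fr₁²) − 1] = ½[√127.1 − 1] = 5.14.
y₂ = 5.14 × 3.49 = 17.9 ft.
E₁ = y₁(1 + Fr₁²/2) = 3.49×(1 + 3.97²/2) = 31.0 ft. ΔE = (y₂ − y₁)³/(4y₁y₂) = 12.0 ft. ΔE/E₁ = 12.0/31.0 = 0.388.

ΔE/E₁ = 0.388 (38.8%)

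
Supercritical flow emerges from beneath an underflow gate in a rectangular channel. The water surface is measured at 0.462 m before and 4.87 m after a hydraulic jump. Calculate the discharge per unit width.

q = 7.67 m²/s

For a rectangular channel the momentum equation gives q² = ½·g·y₁·y₂·(y₁ + y₂) = ½×9.81×0.462×4.87×5.33 = 58.8.
q = √58.8 = 7.67 m²/s.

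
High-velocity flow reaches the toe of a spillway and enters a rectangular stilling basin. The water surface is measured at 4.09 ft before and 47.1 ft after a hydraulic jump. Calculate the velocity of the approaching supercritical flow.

For a rectangular channel the momentum equation gives q² = ½·g·y₁·y₂·(y₁ + y₂) = ½×32.2×4.09×47.1×51.2 = 158765.
q = √158765 = 398 ft²/s.
V₁ = q/y₁ = 398/4.09 = 97.4 ft/s.

V₁ = 97.4 ft/s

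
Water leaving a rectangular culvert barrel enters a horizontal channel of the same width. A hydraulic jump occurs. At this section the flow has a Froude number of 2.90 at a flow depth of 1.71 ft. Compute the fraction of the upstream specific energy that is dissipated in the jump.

ΔE/E₁ = 0.241 (24.1%)

Fr₁ = 2.90 (given).
From the momentum equation for a rectangular channel, y₂/y₁ = ½[√(1 + 8Fr₁²) − 1] = ½[√68.28 − 1] = 3.63.
y₂ = 3.63 × 1.71 = 6.21 ft.
E₁ = y₁(1 + Fr₁²/2) = 1.71×(1 + 2.90²/2) = 8.90 ft. ΔE = (y₂ − y₁)³/(4y₁y₂) = 2.15 ft. ΔE/E₁ = 2.15/8.90 = 0.241.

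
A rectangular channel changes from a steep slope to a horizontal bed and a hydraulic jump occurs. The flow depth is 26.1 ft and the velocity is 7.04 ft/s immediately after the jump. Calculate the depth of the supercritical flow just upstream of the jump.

Fr₂ = V₂/√(g·y₂) = 7.04/√(32.2×26.1) = 0.243.
Since the conjugate-depth ratio holds either way, y₁/y₂ = ½[√(1 + 8Fr₂²) − 1] = ½[√1.472 − 1] = 0.107.
y₁ = 0.107 × 26.1 = 2.78 ft.

y₁ = 2.78 ft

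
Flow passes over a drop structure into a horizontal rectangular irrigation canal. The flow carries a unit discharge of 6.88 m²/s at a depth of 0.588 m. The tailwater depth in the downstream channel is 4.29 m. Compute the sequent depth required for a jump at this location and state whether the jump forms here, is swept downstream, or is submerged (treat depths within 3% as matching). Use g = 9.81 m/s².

V₁ = q/y₁ = 6.88/0.588 = 11.7 m/s. Fr₁ = V₁/√(g·y₁) = 11.7/√(9.81×0.588) = 4.87.
By Bélanger, y₂/y₁ = ½[√(1 + 8Fr₁²) − 1] = ½[√190.9 − 1] = 6.41.
y₂ = 6.41 × 0.588 = 3.77 m.
Tailwater y_tw = 4.29 m: y_tw > y₂, so the jump is submerged.

y₂ = 3.77 m; the jump is submerged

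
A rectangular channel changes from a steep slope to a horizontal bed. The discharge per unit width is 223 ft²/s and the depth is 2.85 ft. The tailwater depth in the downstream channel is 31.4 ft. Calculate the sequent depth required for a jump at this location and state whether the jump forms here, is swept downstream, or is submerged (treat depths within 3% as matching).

V₁ = q/y₁ = 223/2.85 = 78.2 ft/s. Fr₁ = V₁/√(g·y₁) = 78.2/√(32.2×2.85) = 8.17.
By Bélanger, y₂/y₁ = ½[√(1 + 8Fr₁²) − 1] = ½[√534.7 − 1] = 11.1.
y₂ = 11.1 × 2.85 = 31.5 ft.
Tailwater y_tw = 31.4 ft: y_tw ≈ y₂, so the jump forms here.

y₂ = 31.5 ft; the jump forms here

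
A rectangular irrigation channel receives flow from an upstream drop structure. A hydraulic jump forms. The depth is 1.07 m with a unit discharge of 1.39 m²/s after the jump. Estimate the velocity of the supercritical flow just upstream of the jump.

V₂ = q/y₂ = 1.39/1.07 = 1.30 m/s; Fr₂ = V₂/√(g·y₂) = 0.401.
The Bélanger relation is symmetric: y₁/y₂ = ½[√(1 + 8Fr₂²) − 1] = ½[√2.286 − 1] = 0.256.
y₁ = 0.256 × 1.07 = 0.274 m.
V₁ = q/y₁ = 1.39/0.274 = 5.07 m/s.

V₁ = 5.07 m/s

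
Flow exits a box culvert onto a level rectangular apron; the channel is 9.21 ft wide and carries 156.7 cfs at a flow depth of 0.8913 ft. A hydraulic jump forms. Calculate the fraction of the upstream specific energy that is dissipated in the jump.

q = Q/b = 156.7/9.21 = 17.01 ft²/s; V₁ = q/y₁ = 19.09 ft/s. Fr₁ = V₁/√(g·y₁) = 3.563.
Sequent-depth ratio: y₂/y₁ = ½[√(1 + 8Fr₁²) − 1] = ½[√102.57 − 1] = 4.564.
y₂ = 4.564 × 0.8913 = 4.068 ft.
E₁ = y₁ + V₁²/2g = 6.550 ft. ΔE = (y₂ − y₁)³/(4y₁y₂) = 2.210 ft. ΔE/E₁ = 2.210/6.550 = 0.337.

ΔE/E₁ = 0.337 (33.7%)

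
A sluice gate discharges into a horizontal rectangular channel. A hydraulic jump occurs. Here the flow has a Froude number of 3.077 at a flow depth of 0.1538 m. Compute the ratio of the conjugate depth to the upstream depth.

y₂/y₁ = 3.880

Fr₁ = 3.077 (given).
From the momentum equation for a rectangular channel, y₂/y₁ = ½[√(1 + 8Fr₁²) − 1] = ½[√76.743 − 1] = 3.880.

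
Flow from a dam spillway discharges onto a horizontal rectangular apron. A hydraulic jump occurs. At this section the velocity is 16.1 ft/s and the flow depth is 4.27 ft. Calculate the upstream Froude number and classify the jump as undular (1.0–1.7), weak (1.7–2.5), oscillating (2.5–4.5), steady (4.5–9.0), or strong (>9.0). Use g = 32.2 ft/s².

Fr₁ = V₁/√(g·y₁) = 16.1/√(32.2×4.27) = 1.37.
Fr₁ = 1.37 lies in the undular range.

Fr₁ = 1.37; undular jump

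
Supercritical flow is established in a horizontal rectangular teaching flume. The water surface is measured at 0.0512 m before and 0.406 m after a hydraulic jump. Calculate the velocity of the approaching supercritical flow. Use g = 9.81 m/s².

For a rectangular channel the momentum equation gives q² = ½·g·y₁·y₂·(y₁ + y₂) = ½×9.81×0.0512×0.406×0.457 = 0.0466.
q = √0.0466 = 0.216 m²/s.
V₁ = q/y₁ = 0.216/0.0512 = 4.22 m/s.

V₁ = 4.22 m/s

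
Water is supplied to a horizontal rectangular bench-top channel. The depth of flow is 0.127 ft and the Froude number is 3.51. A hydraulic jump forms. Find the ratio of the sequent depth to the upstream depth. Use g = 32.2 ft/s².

Fr₁ = 3.51 (given).
Sequent-depth ratio: y₂/y₁ = ½[√(1 + 8Fr₁²) − 1] = ½[√99.56 − 1] = 4.49.

y₂/y₁ = 4.49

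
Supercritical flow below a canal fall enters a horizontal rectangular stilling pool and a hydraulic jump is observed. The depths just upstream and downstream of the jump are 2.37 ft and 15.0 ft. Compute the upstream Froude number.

Fr₁ = 4.82

For a rectangular channel the momentum equation gives q² = ½·g·y₁·y₂·(y₁ + y₂) = ½×32.2×2.37×15.0×17.4 = 9942.
q = √9942 = 99.7 ft²/s.
V₁ = q/y₁ = 42.1 ft/s; Fr₁ = V₁/√(g·y₁) = 4.82.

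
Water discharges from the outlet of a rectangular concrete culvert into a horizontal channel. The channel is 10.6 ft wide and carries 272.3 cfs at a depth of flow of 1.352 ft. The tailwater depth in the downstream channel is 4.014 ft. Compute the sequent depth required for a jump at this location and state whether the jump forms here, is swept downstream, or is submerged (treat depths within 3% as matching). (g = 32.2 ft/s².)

y₂ = 4.871 ft; the jump is swept downstream

q = Q/b = 272.3/10.6 = 25.69 ft²/s; V₁ = q/y₁ = 19.00 ft/s. Fr₁ = V₁/√(g·y₁) = 2.880.
From the momentum equation for a rectangular channel, y₂/y₁ = ½[√(1 + 8Fr₁²) − 1] = ½[√67.342 − 1] = 3.603.
y₂ = 3.603 × 1.352 = 4.871 ft.
Tailwater y_tw = 4.014 ft: y_tw < y₂, so the jump is swept downstream.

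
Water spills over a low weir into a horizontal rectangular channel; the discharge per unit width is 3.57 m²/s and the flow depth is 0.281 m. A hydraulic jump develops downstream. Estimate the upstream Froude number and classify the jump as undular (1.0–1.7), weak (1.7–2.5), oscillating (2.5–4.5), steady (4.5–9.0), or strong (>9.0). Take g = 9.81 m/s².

Fr₁ = 7.65; steady jump

V₁ = q/y₁ = 3.57/0.281 = 12.7 m/s. Fr₁ = V₁/√(g·y₁) = 12.7/√(9.81×0.281) = 7.65.
Fr₁ = 7.65 lies in the steady range.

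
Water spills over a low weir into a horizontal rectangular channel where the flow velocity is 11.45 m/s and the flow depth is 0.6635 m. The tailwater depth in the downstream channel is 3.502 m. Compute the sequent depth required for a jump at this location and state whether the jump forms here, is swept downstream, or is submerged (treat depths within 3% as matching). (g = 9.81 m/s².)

y₂ = 3.893 m; the jump is swept downstream

Fr₁ = V₁/√(g·y₁) = 11.45/√(9.81×0.6635) = 4.488.
By Bélanger, y₂/y₁ = ½[√(1 + 8Fr₁²) − 1] = ½[√162.14 − 1] = 5.867.
y₂ = 5.867 × 0.6635 = 3.893 m.
Tailwater y_tw = 3.502 m: y_tw < y₂, so the jump is swept downstream.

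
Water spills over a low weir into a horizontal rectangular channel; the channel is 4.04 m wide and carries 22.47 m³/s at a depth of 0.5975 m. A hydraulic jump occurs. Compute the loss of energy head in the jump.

q = Q/b = 22.47/4.04 = 5.562 m²/s; V₁ = q/y₁ = 9.309 m/s. Fr₁ = V₁/√(g·y₁) = 3.845.
Conjugate-depth relation: y₂/y₁ = ½[√(1 + 8Fr₁²) − 1] = ½[√119.26 − 1] = 4.960.
y₂ = 4.960 × 0.5975 = 2.964 m.
Head loss: ΔE = (y₂ − y₁)³/(4y₁y₂) = (2.964 − 0.5975)³/(4×0.5975×2.964) = 13.25/7.084 = 1.871 m.

ΔE = 1.871 m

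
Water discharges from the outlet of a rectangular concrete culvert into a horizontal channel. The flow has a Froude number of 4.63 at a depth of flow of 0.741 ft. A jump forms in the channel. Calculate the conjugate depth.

Fr₁ = 4.63 (given).
From the momentum equation for a rectangular channel, y₂/y₁ = ½[√(1 + 8Fr₁²) − 1] = ½[√172.5 − 1] = 6.07.
y₂ = 6.07 × 0.741 = 4.50 ft.

y₂ = 4.50 ft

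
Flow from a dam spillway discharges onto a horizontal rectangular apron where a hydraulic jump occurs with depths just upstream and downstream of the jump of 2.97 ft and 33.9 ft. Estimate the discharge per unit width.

q = 244 ft²/s

For a rectangular channel the momentum equation gives q² = ½·g·y₁·y₂·(y₁ + y₂) = ½×32.2×2.97×33.9×36.9 = 59766.
q = √59766 = 244 ft²/s.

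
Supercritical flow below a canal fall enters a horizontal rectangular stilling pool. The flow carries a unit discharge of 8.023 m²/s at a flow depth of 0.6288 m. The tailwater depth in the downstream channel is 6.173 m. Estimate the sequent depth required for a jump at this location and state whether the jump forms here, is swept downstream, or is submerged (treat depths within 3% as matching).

y₂ = 4.265 m; the jump is submerged

V₁ = q/y₁ = 8.023/0.6288 = 12.76 m/s. Fr₁ = V₁/√(g·y₁) = 12.76/√(9.81×0.6288) = 5.137.
Bélanger equation: y₂/y₁ = ½[√(1 + 8Fr₁²) − 1] = ½[√212.13 − 1] = 6.782.
y₂ = 6.782 × 0.6288 = 4.265 m.
Tailwater y_tw = 6.173 m: y_tw > y₂, so the jump is submerged.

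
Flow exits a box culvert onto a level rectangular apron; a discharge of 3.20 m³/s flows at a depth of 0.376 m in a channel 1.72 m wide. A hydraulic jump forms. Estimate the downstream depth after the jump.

y₂ = 1.19 m

q = Q/b = 3.20/1.72 = 1.86 m²/s; V₁ = q/y₁ = 4.95 m/s. Fr₁ = V₁/√(g·y₁) = 2.58.
Sequent-depth ratio: y₂/y₁ = ½[√(1 + 8Fr₁²) − 1] = ½[√54.10 − 1] = 3.18.
y₂ = 3.18 × 0.376 = 1.19 m.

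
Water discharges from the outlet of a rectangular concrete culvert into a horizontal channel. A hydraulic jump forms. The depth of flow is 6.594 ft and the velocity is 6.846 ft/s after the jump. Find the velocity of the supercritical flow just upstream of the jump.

V₁ = 20.65 ft/s

Fr₂ = V₂/√(g·y₂) = 6.846/√(32.2×6.594) = 0.4698.
The Bélanger relation is symmetric: y₁/y₂ = ½[√(1 + 8Fr₂²) − 1] = ½[√2.7659 − 1] = 0.3315.
y₁ = 0.3315 × 6.594 = 2.186 ft.
V₁ = q/y₁ = 45.14/2.186 = 20.65 ft/s.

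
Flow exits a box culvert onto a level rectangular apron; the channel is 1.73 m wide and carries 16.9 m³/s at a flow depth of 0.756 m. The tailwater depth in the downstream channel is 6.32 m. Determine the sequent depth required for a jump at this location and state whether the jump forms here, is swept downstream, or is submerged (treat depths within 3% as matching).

y₂ = 4.71 m; the jump is submerged

q = Q/b = 16.9/1.73 = 9.77 m²/s; V₁ = q/y₁ = 12.9 m/s. Fr₁ = V₁/√(g·y₁) = 4.74.
Bélanger equation: y₂/y₁ = ½[√(1 + 8Fr₁²) − 1] = ½[√181.1 − 1] = 6.23.
y₂ = 6.23 × 0.756 = 4.71 m.
Tailwater y_tw = 6.32 m: y_tw > y₂, so the jump is submerged.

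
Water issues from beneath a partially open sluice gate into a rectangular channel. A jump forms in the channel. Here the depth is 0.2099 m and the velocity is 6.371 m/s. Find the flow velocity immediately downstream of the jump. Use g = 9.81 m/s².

Fr₁ = V₁/√(g·y₁) = 6.371/√(9.81×0.2099) = 4.440.
Sequent-depth ratio: y₂/y₁ = ½[√(1 + 8Fr₁²) − 1] = ½[√158.70 − 1] = 5.799.
y₂ = 5.799 × 0.2099 = 1.217 m.
q = V₁·y₁ = 6.371 × 0.2099 = 1.337 m²/s.
V₂ = q/y₂ = 1.337/1.217 = 1.099 m/s.

V₂ = 1.099 m/s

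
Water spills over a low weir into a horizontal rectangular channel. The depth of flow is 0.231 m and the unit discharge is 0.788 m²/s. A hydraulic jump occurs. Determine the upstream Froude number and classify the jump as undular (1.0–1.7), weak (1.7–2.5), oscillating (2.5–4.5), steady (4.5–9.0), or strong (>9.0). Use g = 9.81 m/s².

V₁ = q/y₁ = 0.788/0.231 = 3.41 m/s. Fr₁ = V₁/√(g·y₁) = 3.41/√(9.81×0.231) = 2.27.
Fr₁ = 2.27 lies in the weak range.

Fr₁ = 2.27; weak jump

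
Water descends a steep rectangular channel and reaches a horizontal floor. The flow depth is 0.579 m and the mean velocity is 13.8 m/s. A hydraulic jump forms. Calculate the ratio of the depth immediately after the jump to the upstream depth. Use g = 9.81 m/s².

y₂/y₁ = 7.70

Fr₁ = V₁/√(g·y₁) = 13.8/√(9.81×0.579) = 5.79.
Conjugate-depth relation: y₂/y₁ = ½[√(1 + 8Fr₁²) − 1] = ½[√269.2 − 1] = 7.70.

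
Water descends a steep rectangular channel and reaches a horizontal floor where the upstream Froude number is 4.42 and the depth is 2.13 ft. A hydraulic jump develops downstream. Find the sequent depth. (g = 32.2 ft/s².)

Fr₁ = 4.42 (given).
Sequent-depth ratio: y₂/y₁ = ½[√(1 + 8Fr₁²) − 1] = ½[√157.3 − 1] = 5.77.
y₂ = 5.77 × 2.13 = 12.3 ft.

y₂ = 12.3 ft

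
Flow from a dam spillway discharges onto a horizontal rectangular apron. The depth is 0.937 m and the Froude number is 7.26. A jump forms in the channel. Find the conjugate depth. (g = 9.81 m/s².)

y₂ = 9.16 m

Fr₁ = 7.26 (given).
By Bélanger, y₂/y₁ = ½[√(1 + 8Fr₁²) − 1] = ½[√422.7 − 1] = 9.78.
y₂ = 9.78 × 0.937 = 9.16 m.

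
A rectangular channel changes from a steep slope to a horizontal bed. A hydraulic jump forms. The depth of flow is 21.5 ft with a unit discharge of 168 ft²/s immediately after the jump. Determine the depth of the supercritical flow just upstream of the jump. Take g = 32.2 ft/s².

y₁ = 3.29 ft

V₂ = q/y₂ = 168/21.5 = 7.81 ft/s; Fr₂ = V₂/√(g·y₂) = 0.297.
The Bélanger relation is symmetric: y₁/y₂ = ½[√(1 + 8Fr₂²) − 1] = ½[√1.706 − 1] = 0.153.
y₁ = 0.153 × 21.5 = 3.29 ft.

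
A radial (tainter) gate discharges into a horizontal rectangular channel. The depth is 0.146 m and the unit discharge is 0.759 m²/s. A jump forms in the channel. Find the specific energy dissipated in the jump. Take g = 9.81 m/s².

ΔE = 0.654 m

V₁ = q/y₁ = 0.759/0.146 = 5.20 m/s. Fr₁ = V₁/√(g·y₁) = 5.20/√(9.81×0.146) = 4.34.
Sequent-depth ratio: y₂/y₁ = ½[√(1 + 8Fr₁²) − 1] = ½[√152.0 − 1] = 5.66.
y₂ = 5.66 × 0.146 = 0.827 m.
V₂ = q/y₂ = 0.759/0.827 = 0.918 m/s. E₁ = y₁ + V₁²/2g = 1.52 m; E₂ = y₂ + V₂²/2g = 0.870 m. ΔE = E₁ − E₂ = 0.654 m.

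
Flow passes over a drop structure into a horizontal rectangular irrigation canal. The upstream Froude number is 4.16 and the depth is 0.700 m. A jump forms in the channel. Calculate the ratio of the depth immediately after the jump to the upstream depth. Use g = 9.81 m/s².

Fr₁ = 4.16 (given).
Sequent-depth ratio: y₂/y₁ = ½[√(1 + 8Fr₁²) − 1] = ½[√139.4 − 1] = 5.40.

y₂/y₁ = 5.40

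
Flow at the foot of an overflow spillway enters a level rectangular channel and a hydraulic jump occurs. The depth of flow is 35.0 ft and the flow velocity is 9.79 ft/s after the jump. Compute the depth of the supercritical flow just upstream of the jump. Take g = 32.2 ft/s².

Fr₂ = V₂/√(g·y₂) = 9.79/√(32.2×35.0) = 0.292.
Applying the sequent-depth relation in reverse, y₁/y₂ = ½[√(1 + 8Fr₂²) − 1] = ½[√1.680 − 1] = 0.148.
y₁ = 0.148 × 35.0 = 5.18 ft.

y₁ = 5.18 ft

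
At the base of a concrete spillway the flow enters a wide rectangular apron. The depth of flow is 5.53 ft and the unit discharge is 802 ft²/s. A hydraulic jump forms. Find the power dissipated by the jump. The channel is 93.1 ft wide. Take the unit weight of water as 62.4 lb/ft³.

V₁ = q/y₁ = 802/5.53 = 145 ft/s. Fr₁ = V₁/√(g·y₁) = 145/√(32.2×5.53) = 10.9.
From the momentum equation for a rectangular channel, y₂/y₁ = ½[√(1 + 8Fr₁²) − 1] = ½[√945.9 − 1] = 14.9.
y₂ = 14.9 × 5.53 = 82.3 ft.
Head loss: ΔE = (y₂ − y₁)³/(4y₁y₂) = (82.3 − 5.53)³/(4×5.53×82.3) = 452031/1820 = 248 ft.
Q = q·b = 802 × 93.1 = 74666 cfs. P = γ·Q·ΔE/550 = 62.4 × 74666 × 248 / 550 = 2104046 hp.

P = 2104046 hp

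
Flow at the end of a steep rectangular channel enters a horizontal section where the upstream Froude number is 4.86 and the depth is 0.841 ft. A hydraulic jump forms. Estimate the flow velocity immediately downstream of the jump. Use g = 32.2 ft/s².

Fr₁ = 4.86 (given).
From the momentum equation for a rectangular channel, y₂/y₁ = ½[√(1 + 8Fr₁²) − 1] = ½[√190.0 − 1] = 6.39.
y₂ = 6.39 × 0.841 = 5.38 ft.
V₁ = Fr₁·√(g·y₁) = 4.86×√(32.2×0.841) = 25.3 ft/s; q = V₁·y₁ = 21.3 ft²/s.
V₂ = q/y₂ = 21.3/5.38 = 3.96 ft/s.

V₂ = 3.96 ft/s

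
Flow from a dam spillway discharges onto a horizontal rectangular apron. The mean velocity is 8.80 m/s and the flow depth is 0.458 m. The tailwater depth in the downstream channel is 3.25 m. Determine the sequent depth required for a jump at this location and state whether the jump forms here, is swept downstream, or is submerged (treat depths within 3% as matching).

y₂ = 2.47 m; the jump is submerged

Fr₁ = V₁/√(g·y₁) = 8.80/√(9.81×0.458) = 4.15.
Sequent-depth ratio: y₂/y₁ = ½[√(1 + 8Fr₁²) − 1] = ½[√138.9 − 1] = 5.39.
y₂ = 5.39 × 0.458 = 2.47 m.
Tailwater y_tw = 3.25 m: y_tw > y₂, so the jump is submerged.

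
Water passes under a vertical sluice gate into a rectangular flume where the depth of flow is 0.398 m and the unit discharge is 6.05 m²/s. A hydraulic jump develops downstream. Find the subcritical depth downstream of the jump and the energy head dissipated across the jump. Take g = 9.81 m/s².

V₁ = q/y₁ = 6.05/0.398 = 15.2 m/s. Fr₁ = V₁/√(g·y₁) = 15.2/√(9.81×0.398) = 7.69.
Bélanger equation: y₂/y₁ = ½[√(1 + 8Fr₁²) − 1] = ½[√474.5 − 1] = 10.4.
y₂ = 10.4 × 0.398 = 4.14 m.
Head loss: ΔE = (y₂ − y₁)³/(4y₁y₂) = (4.14 − 0.398)³/(4×0.398×4.14) = 52.2/6.58 = 7.93 m.

y₂ = 4.14 m; ΔE = 7.93 m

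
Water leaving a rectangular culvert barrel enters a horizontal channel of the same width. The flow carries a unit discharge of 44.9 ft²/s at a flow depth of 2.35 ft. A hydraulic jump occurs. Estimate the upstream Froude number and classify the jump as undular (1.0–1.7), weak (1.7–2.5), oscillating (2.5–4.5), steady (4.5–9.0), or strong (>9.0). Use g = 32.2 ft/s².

Fr₁ = 2.20; weak jump

V₁ = q/y₁ = 44.9/2.35 = 19.1 ft/s. Fr₁ = V₁/√(g·y₁) = 19.1/√(32.2×2.35) = 2.20.
Fr₁ = 2.20 lies in the weak range.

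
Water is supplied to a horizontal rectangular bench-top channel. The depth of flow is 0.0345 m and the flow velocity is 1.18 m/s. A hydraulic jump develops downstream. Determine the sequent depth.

Fr₁ = V₁/√(g·y₁) = 1.18/√(9.81×0.0345) = 2.03.
Conjugate-depth relation: y₂/y₁ = ½[√(1 + 8Fr₁²) − 1] = ½[√33.91 − 1] = 2.41.
y₂ = 2.41 × 0.0345 = 0.0832 m.

y₂ = 0.0832 m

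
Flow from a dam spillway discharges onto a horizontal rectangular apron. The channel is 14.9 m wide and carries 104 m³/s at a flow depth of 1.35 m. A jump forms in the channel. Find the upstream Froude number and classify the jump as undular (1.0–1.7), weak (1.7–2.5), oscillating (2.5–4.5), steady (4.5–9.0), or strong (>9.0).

Fr₁ = 1.42; undular jump

q = Q/b = 104/14.9 = 6.98 m²/s; V₁ = q/y₁ = 5.17 m/s. Fr₁ = V₁/√(g·y₁) = 1.42.
Fr₁ = 1.42 lies in the undular range.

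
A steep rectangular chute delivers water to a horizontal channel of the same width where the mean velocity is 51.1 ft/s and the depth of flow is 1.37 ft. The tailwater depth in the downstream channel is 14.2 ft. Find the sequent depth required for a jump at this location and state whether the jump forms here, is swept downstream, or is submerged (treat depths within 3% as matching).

Fr₁ = V₁/√(g·y₁) = 51.1/√(32.2×1.37) = 7.69.
Bélanger equation: y₂/y₁ = ½[√(1 + 8Fr₁²) − 1] = ½[√474.5 − 1] = 10.4.
y₂ = 10.4 × 1.37 = 14.2 ft.
Tailwater y_tw = 14.2 ft: y_tw ≈ y₂, so the jump forms here.

y₂ = 14.2 ft; the jump forms here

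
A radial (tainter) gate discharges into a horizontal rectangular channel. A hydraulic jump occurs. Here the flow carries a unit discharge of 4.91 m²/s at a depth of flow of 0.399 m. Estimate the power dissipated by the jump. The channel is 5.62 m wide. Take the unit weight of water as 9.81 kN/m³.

P = 1269 kW

V₁ = q/y₁ = 4.91/0.399 = 12.3 m/s. Fr₁ = V₁/√(g·y₁) = 12.3/√(9.81×0.399) = 6.22.
Bélanger equation: y₂/y₁ = ½[√(1 + 8Fr₁²) − 1] = ½[√310.5 − 1] = 8.31.
y₂ = 8.31 × 0.399 = 3.32 m.
Head loss: ΔE = (y₂ − y₁)³/(4y₁y₂) = (3.32 − 0.399)³/(4×0.399×3.32) = 24.8/5.29 = 4.69 m.
Q = q·b = 4.91 × 5.62 = 27.6 m³/s. P = γ·Q·ΔE = 9.81 × 27.6 × 4.69 = 1269 kW.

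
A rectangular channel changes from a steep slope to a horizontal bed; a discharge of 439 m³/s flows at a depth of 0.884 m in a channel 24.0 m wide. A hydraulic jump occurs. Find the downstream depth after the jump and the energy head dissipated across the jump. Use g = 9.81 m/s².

q = Q/b = 439/24.0 = 18.3 m²/s; V₁ = q/y₁ = 20.7 m/s. Fr₁ = V₁/√(g·y₁) = 7.03.
Sequent-depth ratio: y₂/y₁ = ½[√(1 + 8Fr₁²) − 1] = ½[√396.0 − 1] = 9.45.
y₂ = 9.45 × 0.884 = 8.35 m.
Head loss: ΔE = (y₂ − y₁)³/(4y₁y₂) = (8.35 − 0.884)³/(4×0.884×8.35) = 417/29.5 = 14.1 m.

y₂ = 8.35 m; ΔE = 14.1 m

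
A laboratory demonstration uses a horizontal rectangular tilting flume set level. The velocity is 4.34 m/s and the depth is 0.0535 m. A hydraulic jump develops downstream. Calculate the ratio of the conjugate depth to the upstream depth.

Fr₁ = V₁/√(g·y₁) = 4.34/√(9.81×0.0535) = 5.99.
By Bélanger, y₂/y₁ = ½[√(1 + 8Fr₁²) − 1] = ½[√288.1 − 1] = 7.99.

y₂/y₁ = 7.99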